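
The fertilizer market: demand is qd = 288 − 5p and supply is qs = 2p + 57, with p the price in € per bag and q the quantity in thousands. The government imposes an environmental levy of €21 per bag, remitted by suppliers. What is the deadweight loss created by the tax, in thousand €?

Deadweight loss = €315 thousand.

Without the tax, 288 − 5p = 2p + 57 gives 7p = 231, so p* = €33 and q* = 123.
With the tax collected from suppliers, supply shifts: qs = 2(p − 21) + 57.
Solving gives q = 93 with buyers paying €39 and suppliers receiving €18 (the €21 wedge).
Quantity falls by |ΔQ| = |123 − 93| = 30.
DWL = ½ · t · |ΔQ| = ½ · 21 · 30 = €315.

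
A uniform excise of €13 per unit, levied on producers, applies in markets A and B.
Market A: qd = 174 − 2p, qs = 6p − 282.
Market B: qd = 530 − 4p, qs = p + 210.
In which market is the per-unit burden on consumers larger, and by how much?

Market A: pre-tax p* = €57, q* = 60; post-tax q = 40.5; per-unit burden on consumers = €9.75.
Market B: pre-tax p* = €64, q* = 274; post-tax q = 263.6; per-unit burden on consumers = €2.6.
Difference: €9.75 vs €2.6 → market A is larger by €7.15.

Market A, by €7.15.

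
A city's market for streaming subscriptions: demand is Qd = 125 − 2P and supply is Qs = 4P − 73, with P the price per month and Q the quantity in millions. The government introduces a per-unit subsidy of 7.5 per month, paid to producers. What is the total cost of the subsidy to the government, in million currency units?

Before the subsidy: set 125 − 2P = 4P − 73 → P* = 33, Q* = 59.
With a per-unit subsidy paid to producers, each receives P + 7.5 per unit sold, so supply becomes Qs = 4(P + 7.5) − 73.
New equilibrium: consumers pay 28, producers receive 35.5, Q = 69. (Wedge: Pb − Ps = −7.5.)
Outlay = t · Q = 7.5 · 69 = 517.5.

Government outlay = 517.5 million.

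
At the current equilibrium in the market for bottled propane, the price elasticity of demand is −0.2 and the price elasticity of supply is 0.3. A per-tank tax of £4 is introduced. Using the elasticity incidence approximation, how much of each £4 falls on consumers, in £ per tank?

Incidence ratio: consumers' share ≈ εs / (εs + |εd|) = 0.3 / (0.3 + 0.2) = 0.6.
So consumers bear ≈ 0.6 × £4 = £2.4; producers bear £1.6.

Consumers bear ≈ £2.4 per tank.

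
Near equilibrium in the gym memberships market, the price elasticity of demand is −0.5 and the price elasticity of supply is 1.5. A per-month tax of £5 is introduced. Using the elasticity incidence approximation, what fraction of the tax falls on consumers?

Incidence ratio: consumers' share ≈ εs / (εs + |εd|) = 1.5 / (1.5 + 0.5) = 0.75.
Supply is the more elastic side, so consumers bear the larger share.

Consumers' share ≈ 0.75.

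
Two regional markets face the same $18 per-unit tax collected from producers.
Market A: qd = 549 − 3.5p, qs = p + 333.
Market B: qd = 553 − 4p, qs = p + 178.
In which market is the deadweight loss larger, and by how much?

Market B, by $3.6.

Market A: pre-tax p* = $48, q* = 381; post-tax q = 367; deadweight loss = $126.
Market B: pre-tax p* = $75, q* = 253; post-tax q = 238.6; deadweight loss = $129.6.
Difference: $126 vs $129.6 → market B is larger by $3.6.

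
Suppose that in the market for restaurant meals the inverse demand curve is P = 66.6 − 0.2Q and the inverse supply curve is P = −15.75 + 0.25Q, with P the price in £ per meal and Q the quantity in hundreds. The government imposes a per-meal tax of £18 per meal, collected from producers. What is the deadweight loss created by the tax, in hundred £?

Inverting to Q(P) form: Qd = 333 − 5P; Qs = 4P + 63.
Before the tax: set 333 − 5P = 4P + 63 → P* = £30, Q* = 183.
With the tax collected from producers, supply shifts: Qs = 4(P − 18) + 63.
New equilibrium: consumers pay £38, producers receive £20, Q = 143. (Wedge: Pb − Ps = 18.)
Quantity falls by |ΔQ| = |183 − 143| = 40.
DWL = ½ · t · |ΔQ| = ½ · 18 · 40 = £360.

Deadweight loss = £360 hundred.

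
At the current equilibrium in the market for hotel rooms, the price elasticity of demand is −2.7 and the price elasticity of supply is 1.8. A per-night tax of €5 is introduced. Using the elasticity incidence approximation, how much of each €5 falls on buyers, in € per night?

Incidence ratio: buyers' share ≈ εs / (εs + |εd|) = 1.8 / (1.8 + 2.7) = 0.4.
So buyers bear ≈ 0.4 × €5 = €2; producers bear €3.

Buyers bear ≈ €2 per night.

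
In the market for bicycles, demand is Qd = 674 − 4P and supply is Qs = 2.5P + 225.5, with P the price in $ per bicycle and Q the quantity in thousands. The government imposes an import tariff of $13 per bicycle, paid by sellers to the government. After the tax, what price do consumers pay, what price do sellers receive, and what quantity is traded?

Without the tax, 674 − 4P = 2.5P + 225.5 gives 6.5P = 448.5, so P* = $69 and Q* = 398.
With the tax collected from sellers, supply shifts: Qs = 2.5(P − 13) + 225.5.
Solving gives Q = 378 with consumers paying $74 and sellers receiving $61 (the $13 wedge).
The less price-elastic side of the market bears the larger share of a per-unit tax.

Consumers pay $74; sellers receive $61; quantity = 378.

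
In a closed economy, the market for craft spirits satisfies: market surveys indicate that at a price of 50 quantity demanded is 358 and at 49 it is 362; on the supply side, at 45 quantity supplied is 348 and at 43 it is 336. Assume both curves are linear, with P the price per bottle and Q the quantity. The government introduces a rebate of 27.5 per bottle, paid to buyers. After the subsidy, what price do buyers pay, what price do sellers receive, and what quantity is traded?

Demand slope: (362 − 358)/(49 − 50) = -4, so Qd = 558 − 4P.
Supply slope: (336 − 348)/(43 − 45) = 6, so Qs = 6P + 78.
Without the subsidy, 558 − 4P = 6P + 78 gives 10P = 480, so P* = 48 and Q* = 366.
With a per-unit subsidy paid to buyers, each effectively pays P − 27.5, so demand becomes Qd = 558 − 4(P − 27.5).
Solving gives Q = 432 with buyers paying 31.5 and sellers receiving 59 (the 27.5 wedge).

Buyers pay 31.5; sellers receive 59; quantity = 432.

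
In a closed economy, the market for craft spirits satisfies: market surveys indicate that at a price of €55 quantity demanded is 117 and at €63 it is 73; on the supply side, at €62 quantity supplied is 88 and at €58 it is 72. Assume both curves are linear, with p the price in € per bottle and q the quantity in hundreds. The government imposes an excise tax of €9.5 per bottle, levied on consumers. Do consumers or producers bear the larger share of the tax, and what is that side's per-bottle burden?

Producers bear the larger share: €5.5 per bottle.

Demand slope: (73 − 117)/(63 − 55) = -5.5, so qd = 419.5 − 5.5p.
Supply slope: (72 − 88)/(58 − 62) = 4, so qs = 4p − 160.
Without the tax, 419.5 − 5.5p = 4p − 160 gives 9.5p = 579.5, so p* = €61 and q* = 84.
With the tax collected from consumers, demand (in seller-price terms) shifts: qd = 419.5 − 5.5(p + 9.5).
New equilibrium: consumers pay €65, producers receive €55.5, q = 62. (Wedge: pb − ps = 9.5.)
Per-bottle burden: consumers €4, producers €5.5.
Producers take the larger share because supply is less price-elastic here (demand slope 5.5 vs supply slope 4).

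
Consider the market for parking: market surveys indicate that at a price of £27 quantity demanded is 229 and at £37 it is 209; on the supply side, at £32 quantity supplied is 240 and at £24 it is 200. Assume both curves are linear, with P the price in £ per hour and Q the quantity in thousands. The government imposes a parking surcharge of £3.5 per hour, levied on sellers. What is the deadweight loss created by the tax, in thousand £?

Demand slope: (209 − 229)/(37 − 27) = -2, so Qd = 283 − 2P.
Supply slope: (200 − 240)/(24 − 32) = 5, so Qs = 5P + 80.
Before the tax: set 283 − 2P = 5P + 80 → P* = £29, Q* = 225.
With the tax collected from sellers, supply shifts: Qs = 5(P − 3.5) + 80.
New equilibrium: consumers pay £31.5, sellers receive £28, Q = 220. (Wedge: Pb − Ps = 3.5.)
Quantity falls by |ΔQ| = |225 − 220| = 5.
DWL = ½ · t · |ΔQ| = ½ · 3.5 · 5 = £8.75.

Deadweight loss = £8.75 thousand.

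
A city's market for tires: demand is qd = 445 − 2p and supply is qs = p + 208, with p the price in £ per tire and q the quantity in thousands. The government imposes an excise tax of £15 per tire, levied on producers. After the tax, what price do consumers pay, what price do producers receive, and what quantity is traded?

Without the tax, 445 − 2p = p + 208 gives 3p = 237, so p* = £79 and q* = 287.
With the tax collected from producers, supply shifts: qs = (p − 15) + 208.
New equilibrium: consumers pay £84, producers receive £69, q = 277. (Wedge: pb − ps = 15.)

Consumers pay £84; producers receive £69; quantity = 277.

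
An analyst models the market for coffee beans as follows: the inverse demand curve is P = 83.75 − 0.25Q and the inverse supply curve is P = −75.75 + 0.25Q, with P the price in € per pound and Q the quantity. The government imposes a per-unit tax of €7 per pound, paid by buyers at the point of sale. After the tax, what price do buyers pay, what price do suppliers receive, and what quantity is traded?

Buyers pay €7.5; suppliers receive €0.5; quantity = 305.

Inverting to Q(P) form: Qd = 335 − 4P; Qs = 4P + 303.
Without the tax, 335 − 4P = 4P + 303 gives 8P = 32, so P* = €4 and Q* = 319.
With the tax collected from buyers, demand (in seller-price terms) shifts: Qd = 335 − 4(P + 7).
Solving gives Q = 305 with buyers paying €7.5 and suppliers receiving €0.5 (the €7 wedge).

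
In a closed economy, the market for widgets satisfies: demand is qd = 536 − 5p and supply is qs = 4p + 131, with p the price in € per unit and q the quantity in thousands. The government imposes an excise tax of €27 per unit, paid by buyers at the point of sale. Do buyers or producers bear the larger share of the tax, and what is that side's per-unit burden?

Without the tax, 536 − 5p = 4p + 131 gives 9p = 405, so p* = €45 and q* = 311.
With the tax collected from buyers, demand (in seller-price terms) shifts: qd = 536 − 5(p + 27).
New equilibrium: buyers pay €57, producers receive €30, q = 251. (Wedge: pb − ps = 27.)
Per-unit burden: buyers €12, producers €15.
Producers take the larger share because supply is less price-elastic here (demand slope 5 vs supply slope 4).

Producers bear the larger share: €15 per unit.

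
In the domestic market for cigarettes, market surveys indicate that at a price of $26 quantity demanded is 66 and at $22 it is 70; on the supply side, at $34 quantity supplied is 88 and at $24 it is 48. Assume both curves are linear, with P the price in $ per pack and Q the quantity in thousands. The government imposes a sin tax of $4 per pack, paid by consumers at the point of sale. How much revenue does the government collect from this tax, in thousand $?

Demand slope: (70 − 66)/(22 − 26) = -1, so Qd = 92 − P.
Supply slope: (48 − 88)/(24 − 34) = 4, so Qs = 4P − 48.
Before the tax: set 92 − P = 4P − 48 → P* = $28, Q* = 64.
With the tax collected from consumers, demand (in seller-price terms) shifts: Qd = 92 − (P + 4).
New equilibrium: consumers pay $31.2, sellers receive $27.2, Q = 60.8. (Wedge: Pb − Ps = 4.)
Revenue = t · Q = 4 · 60.8 = $243.2.

Tax revenue = $243.2 thousand.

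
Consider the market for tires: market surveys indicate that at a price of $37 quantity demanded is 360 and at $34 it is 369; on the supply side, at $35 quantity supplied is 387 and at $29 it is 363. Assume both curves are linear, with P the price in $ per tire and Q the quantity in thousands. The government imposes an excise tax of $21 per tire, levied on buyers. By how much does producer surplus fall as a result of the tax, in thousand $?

Demand slope: (369 − 360)/(34 − 37) = -3, so Qd = 471 − 3P.
Supply slope: (363 − 387)/(29 − 35) = 4, so Qs = 4P + 247.
Before the tax: set 471 − 3P = 4P + 247 → P* = $32, Q* = 375.
With the tax collected from buyers, demand (in seller-price terms) shifts: Qd = 471 − 3(P + 21).
Solving gives Q = 339 with buyers paying $44 and suppliers receiving $23 (the $21 wedge).
ΔPS is the trapezoid between Q = 339 and Q = 375 of height $9: ½ · (375 + 339) · 9 = $3213.

Producer surplus falls by $3213 thousand.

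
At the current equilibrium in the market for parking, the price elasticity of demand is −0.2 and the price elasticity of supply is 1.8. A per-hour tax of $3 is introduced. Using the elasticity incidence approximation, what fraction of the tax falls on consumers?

Consumers' share ≈ 0.9.

Incidence ratio: consumers' share ≈ εs / (εs + |εd|) = 1.8 / (1.8 + 0.2) = 0.9.
Supply is the more elastic side, so consumers bear the larger share.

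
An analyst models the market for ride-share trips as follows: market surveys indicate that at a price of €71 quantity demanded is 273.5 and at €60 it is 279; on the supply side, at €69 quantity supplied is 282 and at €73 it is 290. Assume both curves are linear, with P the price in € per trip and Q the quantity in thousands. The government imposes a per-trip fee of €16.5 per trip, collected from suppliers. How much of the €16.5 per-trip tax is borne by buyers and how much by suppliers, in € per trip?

Buyers bear €13.2 per trip; suppliers bear €3.3 per trip.

Demand slope: (279 − 273.5)/(60 − 71) = -0.5, so Qd = 309 − 0.5P.
Supply slope: (290 − 282)/(73 − 69) = 2, so Qs = 2P + 144.
Without the tax, 309 − 0.5P = 2P + 144 gives 2.5P = 165, so P* = €66 and Q* = 276.
With the tax collected from suppliers, supply shifts: Qs = 2(P − 16.5) + 144.
New equilibrium: buyers pay €79.2, suppliers receive €62.7, Q = 269.4. (Wedge: Pb − Ps = 16.5.)
Burden on buyers: €13.2; on suppliers: €3.3. (They sum to €16.5.)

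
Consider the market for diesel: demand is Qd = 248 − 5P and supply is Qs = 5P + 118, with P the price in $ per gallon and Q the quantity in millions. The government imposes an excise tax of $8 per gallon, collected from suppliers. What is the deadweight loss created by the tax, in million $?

Deadweight loss = $80 million.

Without the tax, 248 − 5P = 5P + 118 gives 10P = 130, so P* = $13 and Q* = 183.
With the tax collected from suppliers, supply shifts: Qs = 5(P − 8) + 118.
New equilibrium: buyers pay $17, suppliers receive $9, Q = 163. (Wedge: Pb − Ps = 8.)
Quantity falls by |ΔQ| = |183 − 163| = 20.
DWL = ½ · t · |ΔQ| = ½ · 8 · 20 = $80.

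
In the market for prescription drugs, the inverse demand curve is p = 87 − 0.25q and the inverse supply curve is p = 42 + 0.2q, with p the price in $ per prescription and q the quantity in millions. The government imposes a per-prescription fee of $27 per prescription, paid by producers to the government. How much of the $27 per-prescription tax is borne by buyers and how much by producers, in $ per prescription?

Rewrite in direct form: qd = 348 − 4p and qs = 5p − 210.
Before the tax: set 348 − 4p = 5p − 210 → p* = $62, q* = 100.
With the tax collected from producers, supply shifts: qs = 5(p − 27) − 210.
New equilibrium: buyers pay $77, producers receive $50, q = 40. (Wedge: pb − ps = 27.)
Burden on buyers: $15; on producers: $12. (They sum to $27.)
The less price-elastic side of the market bears the larger share of a per-unit tax.

Buyers bear $15 per prescription; producers bear $12 per prescription.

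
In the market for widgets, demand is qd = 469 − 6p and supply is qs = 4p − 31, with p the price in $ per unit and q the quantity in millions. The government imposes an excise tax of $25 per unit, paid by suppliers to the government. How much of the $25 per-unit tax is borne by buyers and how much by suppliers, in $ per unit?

Without the tax, 469 − 6p = 4p − 31 gives 10p = 500, so p* = $50 and q* = 169.
With the tax collected from suppliers, supply shifts: qs = 4(p − 25) − 31.
New equilibrium: buyers pay $60, suppliers receive $35, q = 109. (Wedge: pb − ps = 25.)
Burden on buyers: $10; on suppliers: $15. (They sum to $25.)
The less price-elastic side of the market bears the larger share of a per-unit tax.

Buyers bear $10 per unit; suppliers bear $15 per unit.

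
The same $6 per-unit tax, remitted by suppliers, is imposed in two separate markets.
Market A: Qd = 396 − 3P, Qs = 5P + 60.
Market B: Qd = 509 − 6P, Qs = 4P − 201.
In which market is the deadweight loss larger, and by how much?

Market B, by $9.45.

Market A: pre-tax P* = $42, Q* = 270; post-tax Q = 258.75; deadweight loss = $33.75.
Market B: pre-tax P* = $71, Q* = 83; post-tax Q = 68.6; deadweight loss = $43.2.
Difference: $33.75 vs $43.2 → market B is larger by $9.45.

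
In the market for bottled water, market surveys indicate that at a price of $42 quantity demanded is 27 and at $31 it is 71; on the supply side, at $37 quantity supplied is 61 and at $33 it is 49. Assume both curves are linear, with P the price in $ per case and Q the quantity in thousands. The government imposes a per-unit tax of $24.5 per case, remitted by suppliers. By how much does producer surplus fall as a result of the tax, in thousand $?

Producer surplus falls by $476 thousand.

Demand slope: (71 − 27)/(31 − 42) = -4, so Qd = 195 − 4P.
Supply slope: (49 − 61)/(33 − 37) = 3, so Qs = 3P − 50.
Before the tax: set 195 − 4P = 3P − 50 → P* = $35, Q* = 55.
With the tax collected from suppliers, supply shifts: Qs = 3(P − 24.5) − 50.
New equilibrium: buyers pay $45.5, suppliers receive $21, Q = 13. (Wedge: Pb − Ps = 24.5.)
ΔPS is the trapezoid between Q = 13 and Q = 55 of height $14: ½ · (55 + 13) · 14 = $476.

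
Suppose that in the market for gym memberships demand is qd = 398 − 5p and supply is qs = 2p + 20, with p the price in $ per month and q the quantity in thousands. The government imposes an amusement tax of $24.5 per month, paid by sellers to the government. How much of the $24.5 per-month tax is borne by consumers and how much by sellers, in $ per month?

Consumers bear $7 per month; sellers bear $17.5 per month.

Without the tax, 398 − 5p = 2p + 20 gives 7p = 378, so p* = $54 and q* = 128.
With the tax collected from sellers, supply shifts: qs = 2(p − 24.5) + 20.
Solving gives q = 93 with consumers paying $61 and sellers receiving $36.5 (the $24.5 wedge).
Burden on consumers: $7; on sellers: $17.5. (They sum to $24.5.)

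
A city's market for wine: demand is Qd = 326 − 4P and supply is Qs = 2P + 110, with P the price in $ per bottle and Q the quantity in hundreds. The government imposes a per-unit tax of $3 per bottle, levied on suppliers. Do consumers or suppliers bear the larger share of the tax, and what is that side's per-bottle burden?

Suppliers bear the larger share: $2 per bottle.

Before the tax: set 326 − 4P = 2P + 110 → P* = $36, Q* = 182.
With the tax collected from suppliers, supply shifts: Qs = 2(P − 3) + 110.
Solving gives Q = 178 with consumers paying $37 and suppliers receiving $34 (the $3 wedge).
Per-bottle burden: consumers $1, suppliers $2.
Suppliers take the larger share because supply is less price-elastic here (demand slope 4 vs supply slope 2).
The less price-elastic side of the market bears the larger share of a per-unit tax.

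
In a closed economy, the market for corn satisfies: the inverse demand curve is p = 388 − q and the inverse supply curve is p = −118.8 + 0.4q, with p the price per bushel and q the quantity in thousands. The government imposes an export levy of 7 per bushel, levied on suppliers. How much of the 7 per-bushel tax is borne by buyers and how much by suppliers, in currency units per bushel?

Buyers bear 5 per bushel; suppliers bear 2 per bushel.

Rewrite in direct form: qd = 388 − p and qs = 2.5p + 297.
Before the tax: set 388 − p = 2.5p + 297 → p* = 26, q* = 362.
With the tax collected from suppliers, supply shifts: qs = 2.5(p − 7) + 297.
New equilibrium: buyers pay 31, suppliers receive 24, q = 357. (Wedge: pb − ps = 7.)
Burden on buyers: 5; on suppliers: 2. (They sum to 7.)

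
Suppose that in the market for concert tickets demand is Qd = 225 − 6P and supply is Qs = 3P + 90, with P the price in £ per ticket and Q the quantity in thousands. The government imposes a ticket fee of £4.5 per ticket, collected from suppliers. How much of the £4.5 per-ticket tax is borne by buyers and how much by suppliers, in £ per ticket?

Buyers bear £1.5 per ticket; suppliers bear £3 per ticket.

Without the tax, 225 − 6P = 3P + 90 gives 9P = 135, so P* = £15 and Q* = 135.
With the tax collected from suppliers, supply shifts: Qs = 3(P − 4.5) + 90.
New equilibrium: buyers pay £16.5, suppliers receive £12, Q = 126. (Wedge: Pb − Ps = 4.5.)
Burden on buyers: £1.5; on suppliers: £3. (They sum to £4.5.)
The less price-elastic side of the market bears the larger share of a per-unit tax.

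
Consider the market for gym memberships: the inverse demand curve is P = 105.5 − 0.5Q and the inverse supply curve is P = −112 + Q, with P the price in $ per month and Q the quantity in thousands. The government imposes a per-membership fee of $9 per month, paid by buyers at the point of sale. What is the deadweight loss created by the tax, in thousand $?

Inverting to Q(P) form: Qd = 211 − 2P; Qs = P + 112.
Without the tax, 211 − 2P = P + 112 gives 3P = 99, so P* = $33 and Q* = 145.
With the tax collected from buyers, demand (in seller-price terms) shifts: Qd = 211 − 2(P + 9).
Solving gives Q = 139 with buyers paying $36 and producers receiving $27 (the $9 wedge).
Quantity falls by |ΔQ| = |145 − 139| = 6.
DWL = ½ · t · |ΔQ| = ½ · 9 · 6 = $27.

Deadweight loss = $27 thousand.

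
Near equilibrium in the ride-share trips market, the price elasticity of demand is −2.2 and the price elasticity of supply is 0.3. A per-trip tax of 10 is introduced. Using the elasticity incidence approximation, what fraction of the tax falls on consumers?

Incidence ratio: consumers' share ≈ εs / (εs + |εd|) = 0.3 / (0.3 + 2.2) = 0.12.
Supply is the less elastic side, so consumers bear the smaller share.

Consumers' share ≈ 0.12.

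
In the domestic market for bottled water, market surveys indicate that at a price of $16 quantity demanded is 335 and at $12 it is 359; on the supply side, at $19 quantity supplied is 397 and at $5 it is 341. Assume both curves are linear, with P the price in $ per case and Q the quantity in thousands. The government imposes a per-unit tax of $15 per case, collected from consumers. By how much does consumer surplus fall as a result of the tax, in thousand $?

Demand slope: (359 − 335)/(12 − 16) = -6, so Qd = 431 − 6P.
Supply slope: (341 − 397)/(5 − 19) = 4, so Qs = 4P + 321.
Before the tax: set 431 − 6P = 4P + 321 → P* = $11, Q* = 365.
With the tax collected from consumers, demand (in seller-price terms) shifts: Qd = 431 − 6(P + 15).
New equilibrium: consumers pay $17, suppliers receive $2, Q = 329. (Wedge: Pb − Ps = 15.)
ΔCS is the trapezoid between Q = 329 and Q = 365 of height $6: ½ · (365 + 329) · 6 = $2082.

Consumer surplus falls by $2082 thousand.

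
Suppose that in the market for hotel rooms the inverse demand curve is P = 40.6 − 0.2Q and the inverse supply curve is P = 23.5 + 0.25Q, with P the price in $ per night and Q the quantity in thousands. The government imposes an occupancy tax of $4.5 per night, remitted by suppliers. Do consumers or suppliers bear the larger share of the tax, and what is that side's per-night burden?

Rewrite in direct form: Qd = 203 − 5P and Qs = 4P − 94.
Before the tax: set 203 − 5P = 4P − 94 → P* = $33, Q* = 38.
With the tax collected from suppliers, supply shifts: Qs = 4(P − 4.5) − 94.
Solving gives Q = 28 with consumers paying $35 and suppliers receiving $30.5 (the $4.5 wedge).
Per-night burden: consumers $2, suppliers $2.5.
Suppliers take the larger share because supply is less price-elastic here (demand slope 5 vs supply slope 4).
The less price-elastic side of the market bears the larger share of a per-unit tax.

Suppliers bear the larger share: $2.5 per night.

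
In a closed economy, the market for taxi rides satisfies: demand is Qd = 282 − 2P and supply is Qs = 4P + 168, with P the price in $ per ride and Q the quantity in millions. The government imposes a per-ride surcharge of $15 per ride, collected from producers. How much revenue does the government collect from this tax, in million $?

Without the tax, 282 − 2P = 4P + 168 gives 6P = 114, so P* = $19 and Q* = 244.
With the tax collected from producers, supply shifts: Qs = 4(P − 15) + 168.
New equilibrium: buyers pay $29, producers receive $14, Q = 224. (Wedge: Pb − Ps = 15.)
Revenue = t · Q = 15 · 224 = $3360.

Tax revenue = $3360 million.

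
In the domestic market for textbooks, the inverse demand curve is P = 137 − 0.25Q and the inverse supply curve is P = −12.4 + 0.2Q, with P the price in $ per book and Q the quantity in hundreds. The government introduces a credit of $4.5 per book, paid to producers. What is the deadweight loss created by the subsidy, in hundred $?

Inverting to Q(P) form: Qd = 548 − 4P; Qs = 5P + 62.
Without the subsidy, 548 − 4P = 5P + 62 gives 9P = 486, so P* = $54 and Q* = 332.
With a per-unit subsidy paid to producers, each receives P + 4.5 per unit sold, so supply becomes Qs = 5(P + 4.5) + 62.
Solving gives Q = 342 with buyers paying $51.5 and producers receiving $56 (the $4.5 wedge).
Quantity rises by |ΔQ| = |332 − 342| = 10.
DWL = ½ · t · |ΔQ| = ½ · 4.5 · 10 = $22.5.

Deadweight loss = $22.5 hundred.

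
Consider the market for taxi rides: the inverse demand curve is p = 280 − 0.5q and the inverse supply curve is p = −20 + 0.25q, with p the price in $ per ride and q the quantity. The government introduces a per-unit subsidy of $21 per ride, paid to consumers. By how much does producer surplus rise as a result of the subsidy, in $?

Inverting to q(p) form: qd = 560 − 2p; qs = 4p + 80.
Without the subsidy, 560 − 2p = 4p + 80 gives 6p = 480, so p* = $80 and q* = 400.
With a per-unit subsidy paid to consumers, each effectively pays p − 21, so demand becomes qd = 560 − 2(p − 21).
Solving gives q = 428 with consumers paying $66 and suppliers receiving $87 (the $21 wedge).
ΔPS is the trapezoid between Q = 428 and Q = 400 of height $7: ½ · (400 + 428) · 7 = $2898.

Producer surplus rises by $2898.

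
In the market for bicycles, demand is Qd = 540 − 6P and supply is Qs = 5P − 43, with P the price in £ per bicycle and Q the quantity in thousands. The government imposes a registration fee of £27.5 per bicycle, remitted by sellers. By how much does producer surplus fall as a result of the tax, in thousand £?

Without the tax, 540 − 6P = 5P − 43 gives 11P = 583, so P* = £53 and Q* = 222.
With the tax collected from sellers, supply shifts: Qs = 5(P − 27.5) − 43.
New equilibrium: consumers pay £65.5, sellers receive £38, Q = 147. (Wedge: Pb − Ps = 27.5.)
ΔPS is the trapezoid between Q = 147 and Q = 222 of height £15: ½ · (222 + 147) · 15 = £2767.5.

Producer surplus falls by £2767.5 thousand.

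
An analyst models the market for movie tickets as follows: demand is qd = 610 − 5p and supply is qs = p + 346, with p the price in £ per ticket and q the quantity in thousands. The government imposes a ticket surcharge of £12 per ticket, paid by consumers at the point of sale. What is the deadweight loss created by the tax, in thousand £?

Without the tax, 610 − 5p = p + 346 gives 6p = 264, so p* = £44 and q* = 390.
With the tax collected from consumers, demand (in seller-price terms) shifts: qd = 610 − 5(p + 12).
New equilibrium: consumers pay £46, suppliers receive £34, q = 380. (Wedge: pb − ps = 12.)
Quantity falls by |ΔQ| = |390 − 380| = 10.
DWL = ½ · t · |ΔQ| = ½ · 12 · 10 = £60.

Deadweight loss = £60 thousand.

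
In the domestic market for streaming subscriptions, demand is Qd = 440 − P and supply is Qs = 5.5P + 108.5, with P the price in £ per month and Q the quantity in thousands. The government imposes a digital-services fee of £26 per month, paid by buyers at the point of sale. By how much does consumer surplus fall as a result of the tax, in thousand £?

Consumer surplus falls by £8316 thousand.

Before the tax: set 440 − P = 5.5P + 108.5 → P* = £51, Q* = 389.
With the tax collected from buyers, demand (in seller-price terms) shifts: Qd = 440 − (P + 26).
Solving gives Q = 367 with buyers paying £73 and producers receiving £47 (the £26 wedge).
ΔCS is the trapezoid between Q = 367 and Q = 389 of height £22: ½ · (389 + 367) · 22 = £8316.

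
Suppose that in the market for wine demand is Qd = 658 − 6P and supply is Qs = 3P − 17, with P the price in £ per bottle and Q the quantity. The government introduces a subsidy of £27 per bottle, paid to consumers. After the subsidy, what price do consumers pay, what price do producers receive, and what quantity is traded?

Consumers pay £66; producers receive £93; quantity = 262.

Without the subsidy, 658 − 6P = 3P − 17 gives 9P = 675, so P* = £75 and Q* = 208.
With a per-unit subsidy paid to consumers, each effectively pays P − 27, so demand becomes Qd = 658 − 6(P − 27).
New equilibrium: consumers pay £66, producers receive £93, Q = 262. (Wedge: Pb − Ps = −27.)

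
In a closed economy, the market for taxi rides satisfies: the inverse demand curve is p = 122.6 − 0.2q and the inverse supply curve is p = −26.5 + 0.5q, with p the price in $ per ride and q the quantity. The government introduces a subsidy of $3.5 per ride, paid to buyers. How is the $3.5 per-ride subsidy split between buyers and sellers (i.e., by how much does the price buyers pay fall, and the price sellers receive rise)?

Inverting to q(p) form: qd = 613 − 5p; qs = 2p + 53.
Without the subsidy, 613 − 5p = 2p + 53 gives 7p = 560, so p* = $80 and q* = 213.
With a per-unit subsidy paid to buyers, each effectively pays p − 3.5, so demand becomes qd = 613 − 5(p − 3.5).
Solving gives q = 218 with buyers paying $79 and sellers receiving $82.5 (the $3.5 wedge).
Gain to buyers: $1; to sellers: $2.5. (They sum to $3.5.)

Buyers gain $1 per ride; sellers gain $2.5 per ride.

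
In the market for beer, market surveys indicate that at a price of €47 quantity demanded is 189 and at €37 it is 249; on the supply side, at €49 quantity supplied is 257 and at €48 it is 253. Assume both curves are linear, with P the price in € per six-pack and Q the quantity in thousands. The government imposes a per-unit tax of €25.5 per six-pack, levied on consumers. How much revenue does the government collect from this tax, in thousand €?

Tax revenue = €4176.9 thousand.

Demand slope: (249 − 189)/(37 − 47) = -6, so Qd = 471 − 6P.
Supply slope: (253 − 257)/(48 − 49) = 4, so Qs = 4P + 61.
Without the tax, 471 − 6P = 4P + 61 gives 10P = 410, so P* = €41 and Q* = 225.
With the tax collected from consumers, demand (in seller-price terms) shifts: Qd = 471 − 6(P + 25.5).
New equilibrium: consumers pay €51.2, producers receive €25.7, Q = 163.8. (Wedge: Pb − Ps = 25.5.)
Revenue = t · Q = 25.5 · 163.8 = €4176.9.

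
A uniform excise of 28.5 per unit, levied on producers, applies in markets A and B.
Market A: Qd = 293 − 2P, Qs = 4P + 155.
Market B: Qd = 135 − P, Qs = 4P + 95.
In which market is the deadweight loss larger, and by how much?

Market A: pre-tax P* = 23, Q* = 247; post-tax Q = 209; deadweight loss = 541.5.
Market B: pre-tax P* = 8, Q* = 127; post-tax Q = 104.2; deadweight loss = 324.9.
Difference: 541.5 vs 324.9 → market A is larger by 216.6.

Market A, by 216.6.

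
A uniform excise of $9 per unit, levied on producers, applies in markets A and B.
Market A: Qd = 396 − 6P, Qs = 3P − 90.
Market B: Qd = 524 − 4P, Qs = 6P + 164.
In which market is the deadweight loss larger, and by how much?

Market B, by $16.2.

Market A: pre-tax P* = $54, Q* = 72; post-tax Q = 54; deadweight loss = $81.
Market B: pre-tax P* = $36, Q* = 380; post-tax Q = 358.4; deadweight loss = $97.2.
Difference: $81 vs $97.2 → market B is larger by $16.2.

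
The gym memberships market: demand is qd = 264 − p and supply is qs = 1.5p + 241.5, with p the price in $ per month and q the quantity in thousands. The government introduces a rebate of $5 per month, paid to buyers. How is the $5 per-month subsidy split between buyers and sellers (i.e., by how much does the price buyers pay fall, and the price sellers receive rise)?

Without the subsidy, 264 − p = 1.5p + 241.5 gives 2.5p = 22.5, so p* = $9 and q* = 255.
With a per-unit subsidy paid to buyers, each effectively pays p − 5, so demand becomes qd = 264 − (p − 5).
Solving gives q = 258 with buyers paying $6 and sellers receiving $11 (the $5 wedge).
Gain to buyers: $3; to sellers: $2. (They sum to $5.)

Buyers gain $3 per month; sellers gain $2 per month.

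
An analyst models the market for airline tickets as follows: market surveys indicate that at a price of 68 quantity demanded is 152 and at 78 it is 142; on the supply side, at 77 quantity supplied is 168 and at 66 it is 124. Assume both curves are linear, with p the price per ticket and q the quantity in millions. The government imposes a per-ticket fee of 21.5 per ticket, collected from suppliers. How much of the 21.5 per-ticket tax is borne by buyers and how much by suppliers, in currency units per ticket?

Buyers bear 17.2 per ticket; suppliers bear 4.3 per ticket.

Demand slope: (142 − 152)/(78 − 68) = -1, so qd = 220 − p.
Supply slope: (124 − 168)/(66 − 77) = 4, so qs = 4p − 140.
Without the tax, 220 − p = 4p − 140 gives 5p = 360, so p* = 72 and q* = 148.
With the tax collected from suppliers, supply shifts: qs = 4(p − 21.5) − 140.
Solving gives q = 130.8 with buyers paying 89.2 and suppliers receiving 67.7 (the 21.5 wedge).
Burden on buyers: 17.2; on suppliers: 4.3. (They sum to 21.5.)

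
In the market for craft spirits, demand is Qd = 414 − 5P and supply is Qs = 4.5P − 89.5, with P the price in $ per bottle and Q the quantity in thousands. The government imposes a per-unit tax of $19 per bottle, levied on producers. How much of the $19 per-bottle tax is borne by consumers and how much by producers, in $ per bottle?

Consumers bear $9 per bottle; producers bear $10 per bottle.

Without the tax, 414 − 5P = 4.5P − 89.5 gives 9.5P = 503.5, so P* = $53 and Q* = 149.
With the tax collected from producers, supply shifts: Qs = 4.5(P − 19) − 89.5.
New equilibrium: consumers pay $62, producers receive $43, Q = 104. (Wedge: Pb − Ps = 19.)
Burden on consumers: $9; on producers: $10. (They sum to $19.)
The less price-elastic side of the market bears the larger share of a per-unit tax.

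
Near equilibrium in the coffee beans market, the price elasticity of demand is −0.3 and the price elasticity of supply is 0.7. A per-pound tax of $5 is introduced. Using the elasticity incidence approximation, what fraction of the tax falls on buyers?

Incidence ratio: buyers' share ≈ εs / (εs + |εd|) = 0.7 / (0.7 + 0.3) = 0.7.
Supply is the more elastic side, so buyers bear the larger share.

Buyers' share ≈ 0.7.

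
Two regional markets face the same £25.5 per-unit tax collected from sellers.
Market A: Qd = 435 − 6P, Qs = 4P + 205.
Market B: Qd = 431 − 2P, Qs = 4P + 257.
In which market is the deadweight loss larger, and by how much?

Market A: pre-tax P* = £23, Q* = 297; post-tax Q = 235.8; deadweight loss = £780.3.
Market B: pre-tax P* = £29, Q* = 373; post-tax Q = 339; deadweight loss = £433.5.
Difference: £780.3 vs £433.5 → market A is larger by £346.8.

Market A, by £346.8.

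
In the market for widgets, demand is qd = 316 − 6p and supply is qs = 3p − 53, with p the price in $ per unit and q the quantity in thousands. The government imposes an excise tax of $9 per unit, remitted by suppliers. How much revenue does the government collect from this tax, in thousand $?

Tax revenue = $468 thousand.

Without the tax, 316 − 6p = 3p − 53 gives 9p = 369, so p* = $41 and q* = 70.
With the tax collected from suppliers, supply shifts: qs = 3(p − 9) − 53.
New equilibrium: buyers pay $44, suppliers receive $35, q = 52. (Wedge: pb − ps = 9.)
Revenue = t · Q = 9 · 52 = $468.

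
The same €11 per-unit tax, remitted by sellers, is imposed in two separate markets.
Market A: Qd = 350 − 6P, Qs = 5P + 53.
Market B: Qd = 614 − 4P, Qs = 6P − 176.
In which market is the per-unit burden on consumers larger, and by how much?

Market B, by €1.6.

Market A: pre-tax P* = €27, Q* = 188; post-tax Q = 158; per-unit burden on consumers = €5.
Market B: pre-tax P* = €79, Q* = 298; post-tax Q = 271.6; per-unit burden on consumers = €6.6.
Difference: €5 vs €6.6 → market B is larger by €1.6.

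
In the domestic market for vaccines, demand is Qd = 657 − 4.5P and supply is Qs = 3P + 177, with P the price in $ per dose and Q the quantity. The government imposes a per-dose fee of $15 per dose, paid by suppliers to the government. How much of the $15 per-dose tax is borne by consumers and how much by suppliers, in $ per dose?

Without the tax, 657 − 4.5P = 3P + 177 gives 7.5P = 480, so P* = $64 and Q* = 369.
With the tax collected from suppliers, supply shifts: Qs = 3(P − 15) + 177.
New equilibrium: consumers pay $70, suppliers receive $55, Q = 342. (Wedge: Pb − Ps = 15.)
Burden on consumers: $6; on suppliers: $9. (They sum to $15.)

Consumers bear $6 per dose; suppliers bear $9 per dose.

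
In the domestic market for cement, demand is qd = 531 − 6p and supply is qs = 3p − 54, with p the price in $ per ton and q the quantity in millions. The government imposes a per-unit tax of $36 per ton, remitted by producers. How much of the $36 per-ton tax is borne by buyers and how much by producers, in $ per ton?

Before the tax: set 531 − 6p = 3p − 54 → p* = $65, q* = 141.
With the tax collected from producers, supply shifts: qs = 3(p − 36) − 54.
New equilibrium: buyers pay $77, producers receive $41, q = 69. (Wedge: pb − ps = 36.)
Burden on buyers: $12; on producers: $24. (They sum to $36.)

Buyers bear $12 per ton; producers bear $24 per ton.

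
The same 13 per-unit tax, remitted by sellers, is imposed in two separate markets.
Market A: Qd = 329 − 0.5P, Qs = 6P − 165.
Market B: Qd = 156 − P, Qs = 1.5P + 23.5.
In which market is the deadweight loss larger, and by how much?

Market B, by 11.7.

Market A: pre-tax P* = 76, Q* = 291; post-tax Q = 285; deadweight loss = 39.
Market B: pre-tax P* = 53, Q* = 103; post-tax Q = 95.2; deadweight loss = 50.7.
Difference: 39 vs 50.7 → market B is larger by 11.7.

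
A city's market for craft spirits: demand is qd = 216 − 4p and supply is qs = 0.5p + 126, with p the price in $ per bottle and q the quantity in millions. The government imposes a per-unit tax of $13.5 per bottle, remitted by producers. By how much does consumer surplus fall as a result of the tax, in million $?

Consumer surplus falls by $199.5 million.

Before the tax: set 216 − 4p = 0.5p + 126 → p* = $20, q* = 136.
With the tax collected from producers, supply shifts: qs = 0.5(p − 13.5) + 126.
Solving gives q = 130 with buyers paying $21.5 and producers receiving $8 (the $13.5 wedge).
ΔCS is the trapezoid between Q = 130 and Q = 136 of height $1.5: ½ · (136 + 130) · 1.5 = $199.5.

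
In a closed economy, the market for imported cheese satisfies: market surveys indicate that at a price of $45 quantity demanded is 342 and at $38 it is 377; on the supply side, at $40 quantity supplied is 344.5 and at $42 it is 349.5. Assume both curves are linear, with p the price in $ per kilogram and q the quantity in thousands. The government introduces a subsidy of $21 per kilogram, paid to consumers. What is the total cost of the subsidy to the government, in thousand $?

Demand slope: (377 − 342)/(38 − 45) = -5, so qd = 567 − 5p.
Supply slope: (349.5 − 344.5)/(42 − 40) = 2.5, so qs = 2.5p + 244.5.
Before the subsidy: set 567 − 5p = 2.5p + 244.5 → p* = $43, q* = 352.
With a per-unit subsidy paid to consumers, each effectively pays p − 21, so demand becomes qd = 567 − 5(p − 21).
Solving gives q = 387 with consumers paying $36 and suppliers receiving $57 (the $21 wedge).
Outlay = t · Q = 21 · 387 = $8127.

Government outlay = $8127 thousand.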